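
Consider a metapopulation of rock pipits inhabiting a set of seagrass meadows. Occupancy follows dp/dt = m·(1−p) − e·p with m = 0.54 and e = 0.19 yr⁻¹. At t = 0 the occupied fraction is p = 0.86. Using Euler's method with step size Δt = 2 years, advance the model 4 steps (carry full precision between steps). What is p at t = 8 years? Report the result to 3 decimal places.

Update rule: p ← p + [m·(1−p) − e·p]·Δt with Δt = 2.
t = 2: p = 0.86000 + (-0.17560) = 0.68440
t = 4: p = 0.68440 + (+0.08078) = 0.76518
t = 6: p = 0.76518 + (-0.03716) = 0.72802
t = 8: p = 0.72802 + (+0.01709) = 0.74511

0.745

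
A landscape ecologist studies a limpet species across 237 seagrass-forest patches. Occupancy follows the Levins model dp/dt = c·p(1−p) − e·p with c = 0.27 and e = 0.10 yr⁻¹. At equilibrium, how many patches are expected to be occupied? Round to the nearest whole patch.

149

p* = 1 − e/c = 1 − 0.10/0.27 = 0.6296.
Expected occupied patches = N × p* = 237 × 0.6296 = 149.22 ≈ 149.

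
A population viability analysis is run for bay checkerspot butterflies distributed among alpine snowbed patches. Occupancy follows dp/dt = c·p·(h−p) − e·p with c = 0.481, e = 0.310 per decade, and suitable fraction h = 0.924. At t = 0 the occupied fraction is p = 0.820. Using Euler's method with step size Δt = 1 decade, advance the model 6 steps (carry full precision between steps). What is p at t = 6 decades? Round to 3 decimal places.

0.368

Update rule: p ← p + [c·p·(h−p) − e·p]·Δt with Δt = 1.
p: 0.82000 → 0.60682  (Δp = -0.21318)
p: 0.60682 → 0.51128  (Δp = -0.09554)
p: 0.51128 → 0.45428  (Δp = -0.05700)
p: 0.45428 → 0.41609  (Δp = -0.03819)
p: 0.41609 → 0.38876  (Δp = -0.02734)
p: 0.38876 → 0.36833  (Δp = -0.02043)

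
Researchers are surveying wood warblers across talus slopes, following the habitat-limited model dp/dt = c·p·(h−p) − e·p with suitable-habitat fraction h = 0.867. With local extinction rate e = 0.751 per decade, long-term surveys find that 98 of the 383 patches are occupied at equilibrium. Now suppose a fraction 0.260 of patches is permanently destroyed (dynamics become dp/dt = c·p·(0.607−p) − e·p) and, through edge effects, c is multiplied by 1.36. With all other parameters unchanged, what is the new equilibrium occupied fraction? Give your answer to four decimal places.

0.1576

Observed p* = 98/383 = 0.25587.
Balance c(h−p*) = e gives c = e/(0.867 − 0.25587) = 0.751/0.61113 = 1.22887.
New p* = 0.607 − e/c = 0.607 − 0.75100/1.67126 = 0.15764.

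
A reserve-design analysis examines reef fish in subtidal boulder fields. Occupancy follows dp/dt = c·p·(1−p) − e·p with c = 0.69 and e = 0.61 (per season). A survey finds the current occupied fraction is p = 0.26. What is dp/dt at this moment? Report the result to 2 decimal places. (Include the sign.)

Colonization term: c·p·(1−p) = 0.69×0.26×0.7400 = 0.13276.
Extinction term: e·p = 0.15860.
dp/dt = 0.13276 − 0.15860 = -0.02584.

-0.03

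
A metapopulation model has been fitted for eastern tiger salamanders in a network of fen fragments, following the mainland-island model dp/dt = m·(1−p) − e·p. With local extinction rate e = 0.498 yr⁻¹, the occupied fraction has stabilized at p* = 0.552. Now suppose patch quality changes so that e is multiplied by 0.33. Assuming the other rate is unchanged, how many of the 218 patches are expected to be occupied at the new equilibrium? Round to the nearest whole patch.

172

Balance m(1−p*) = e·p* gives m = e·p*/(1−p*) = 0.498×0.55200/0.44800 = 0.61361.
New p* = m/(m+e) = 0.61361/(0.61361+0.16434) = 0.78875.
Expected occupied = 218 × 0.78875 = 171.95 ≈ 172.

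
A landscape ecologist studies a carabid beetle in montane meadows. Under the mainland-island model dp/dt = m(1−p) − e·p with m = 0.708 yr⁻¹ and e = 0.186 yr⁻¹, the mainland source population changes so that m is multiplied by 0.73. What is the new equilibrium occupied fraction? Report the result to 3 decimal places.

0.735

Before: p* = 0.708/(0.708+0.186) = 0.7919.
After: m = 0.51684, e = 0.186; p* = 0.51684/0.7028 = 0.7354.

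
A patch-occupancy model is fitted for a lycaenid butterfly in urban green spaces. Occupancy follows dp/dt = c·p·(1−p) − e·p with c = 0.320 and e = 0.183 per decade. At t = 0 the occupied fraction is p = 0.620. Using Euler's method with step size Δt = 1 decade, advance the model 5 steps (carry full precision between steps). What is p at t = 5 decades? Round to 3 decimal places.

Update rule: p ← p + [c·p·(1−p) − e·p]·Δt with Δt = 1.
p: 0.62000 → 0.58193  (Δp = -0.03807)
p: 0.58193 → 0.55329  (Δp = -0.02864)
p: 0.55329 → 0.53113  (Δp = -0.02216)
p: 0.53113 → 0.51362  (Δp = -0.01751)
p: 0.51362 → 0.49957  (Δp = -0.01405)

0.500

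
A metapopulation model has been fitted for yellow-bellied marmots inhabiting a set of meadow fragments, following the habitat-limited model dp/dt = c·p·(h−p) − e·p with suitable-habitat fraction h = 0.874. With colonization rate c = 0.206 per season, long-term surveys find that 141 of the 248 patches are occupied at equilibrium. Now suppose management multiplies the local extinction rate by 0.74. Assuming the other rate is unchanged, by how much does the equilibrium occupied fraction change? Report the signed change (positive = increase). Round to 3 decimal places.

Observed p* = 141/248 = 0.56855.
Balance c(h−p*) = e gives e = 0.206×(0.874 − 0.56855) = 0.06292.
New p* = 0.874 − e/c = 0.874 − 0.04656/0.20600 = 0.64798.
Δp* = 0.64798 − 0.56855 = +0.07943.

0.079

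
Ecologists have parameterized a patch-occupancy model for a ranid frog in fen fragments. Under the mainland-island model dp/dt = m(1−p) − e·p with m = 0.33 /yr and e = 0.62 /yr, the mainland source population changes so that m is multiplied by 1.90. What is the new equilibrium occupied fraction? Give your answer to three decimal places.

Before: p* = 0.33/(0.33+0.62) = 0.3474.
After: m = 0.627, e = 0.62; p* = 0.627/1.2470 = 0.5028.

0.503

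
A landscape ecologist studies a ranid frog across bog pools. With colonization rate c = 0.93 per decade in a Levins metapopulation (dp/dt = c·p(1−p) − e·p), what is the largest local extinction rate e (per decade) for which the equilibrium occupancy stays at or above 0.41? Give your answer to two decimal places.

0.55

1 − e/c ≥ 0.41 ⇒ e ≤ c(1 − 0.41) = 0.93 × 0.5900.
e_max = 0.5487.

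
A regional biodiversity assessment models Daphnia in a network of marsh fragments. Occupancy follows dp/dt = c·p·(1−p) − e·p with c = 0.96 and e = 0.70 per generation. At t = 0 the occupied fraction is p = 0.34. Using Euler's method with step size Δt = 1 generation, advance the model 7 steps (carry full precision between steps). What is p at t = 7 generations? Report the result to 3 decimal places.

Update rule: p ← p + [c·p·(1−p) − e·p]·Δt with Δt = 1.
step 1: Δp = -0.02258, p = 0.31742
step 2: Δp = -0.01420, p = 0.30323
step 3: Δp = -0.00943, p = 0.29380
step 4: Δp = -0.00648, p = 0.28732
step 5: Δp = -0.00455, p = 0.28277
step 6: Δp = -0.00324, p = 0.27953
step 7: Δp = -0.00233, p = 0.27720

0.277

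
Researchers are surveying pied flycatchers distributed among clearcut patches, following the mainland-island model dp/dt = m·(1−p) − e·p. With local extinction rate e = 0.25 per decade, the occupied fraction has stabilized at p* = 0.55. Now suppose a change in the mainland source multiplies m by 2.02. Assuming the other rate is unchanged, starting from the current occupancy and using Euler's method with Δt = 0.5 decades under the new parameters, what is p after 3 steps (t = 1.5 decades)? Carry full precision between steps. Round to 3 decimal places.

Balance m(1−p*) = e·p* gives m = e·p*/(1−p*) = 0.25×0.55000/0.45000 = 0.30556.
Starting from p₀ = 0.55000; update p ← p + (dp/dt)·Δt with the new parameters.
  1  |  dp/dt·Δt = +0.070125  |  p_1 = 0.620125
  2  |  dp/dt·Δt = +0.039718  |  p_2 = 0.659843
  3  |  dp/dt·Δt = +0.022496  |  p_3 = 0.682339

0.682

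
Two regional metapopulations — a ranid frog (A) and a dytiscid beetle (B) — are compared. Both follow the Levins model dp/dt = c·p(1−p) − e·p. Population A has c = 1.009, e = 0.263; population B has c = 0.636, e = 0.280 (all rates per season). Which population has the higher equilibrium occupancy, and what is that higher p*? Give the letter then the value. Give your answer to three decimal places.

A, 0.739

A: p*_A = 1 − 0.263/1.009 = 0.7393.
B: p*_B = 1 − 0.280/0.636 = 0.5597.
A is higher at 0.7393.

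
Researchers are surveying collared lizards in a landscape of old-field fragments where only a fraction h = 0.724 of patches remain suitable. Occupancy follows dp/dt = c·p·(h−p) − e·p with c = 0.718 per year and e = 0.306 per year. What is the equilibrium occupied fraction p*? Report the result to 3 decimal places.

0.298

Setting dp/dt = 0 and dividing by p* gives c·(h−p*) = e.
So p* = h − e/c = 0.724 − 0.306/0.718 = 0.724 − 0.4262 = 0.2978.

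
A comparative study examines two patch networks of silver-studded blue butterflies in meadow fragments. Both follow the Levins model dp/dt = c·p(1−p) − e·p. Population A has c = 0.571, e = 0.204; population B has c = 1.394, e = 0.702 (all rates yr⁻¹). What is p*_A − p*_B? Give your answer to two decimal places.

A: p*_A = 1 − 0.204/0.571 = 0.6427.
B: p*_B = 1 − 0.702/1.394 = 0.4964.
p*_A − p*_B = 0.6427 − 0.4964 = 0.1463.

0.15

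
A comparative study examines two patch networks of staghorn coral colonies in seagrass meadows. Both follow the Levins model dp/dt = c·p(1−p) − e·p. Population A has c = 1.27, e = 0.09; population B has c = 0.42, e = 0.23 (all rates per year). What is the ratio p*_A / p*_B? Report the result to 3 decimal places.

A: p*_A = 1 − 0.09/1.27 = 0.9291.
B: p*_B = 1 − 0.23/0.42 = 0.4524.
p*_A / p*_B = 0.9291/0.4524 = 2.0539.

2.054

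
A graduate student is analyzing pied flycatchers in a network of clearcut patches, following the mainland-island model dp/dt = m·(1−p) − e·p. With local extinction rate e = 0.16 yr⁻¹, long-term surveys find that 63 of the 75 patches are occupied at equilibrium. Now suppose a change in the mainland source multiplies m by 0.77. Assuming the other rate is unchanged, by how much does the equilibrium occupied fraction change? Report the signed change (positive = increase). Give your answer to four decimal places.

-0.0383

Observed p* = 63/75 = 0.84000.
Balance m(1−p*) = e·p* gives m = e·p*/(1−p*) = 0.16×0.84000/0.16000 = 0.84000.
New p* = m/(m+e) = 0.64680/(0.64680+0.16000) = 0.80169.
Δp* = 0.80169 − 0.84000 = -0.03831.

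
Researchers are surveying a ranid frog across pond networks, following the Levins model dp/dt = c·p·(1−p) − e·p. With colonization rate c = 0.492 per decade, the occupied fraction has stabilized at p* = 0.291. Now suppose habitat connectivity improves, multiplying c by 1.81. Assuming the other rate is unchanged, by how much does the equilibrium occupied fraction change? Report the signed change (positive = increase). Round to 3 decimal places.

Balance c(1−p*) = e gives e = 0.492×(1 − 0.29100) = 0.34883.
New p* = 1 − e/c = 1 − 0.34883/0.89052 = 0.60829.
Δp* = 0.60829 − 0.29100 = +0.31729.

0.317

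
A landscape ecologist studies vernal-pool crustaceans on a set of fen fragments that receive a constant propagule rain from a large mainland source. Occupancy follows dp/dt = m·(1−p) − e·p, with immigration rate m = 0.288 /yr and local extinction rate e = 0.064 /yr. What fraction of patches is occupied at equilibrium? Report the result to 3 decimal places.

0.818

Setting dp/dt = 0: m − m·p* = e·p*, so m = (m+e)·p*.
p* = m/(m+e) = 0.288/(0.288+0.064) = 0.288/0.3520 = 0.8182.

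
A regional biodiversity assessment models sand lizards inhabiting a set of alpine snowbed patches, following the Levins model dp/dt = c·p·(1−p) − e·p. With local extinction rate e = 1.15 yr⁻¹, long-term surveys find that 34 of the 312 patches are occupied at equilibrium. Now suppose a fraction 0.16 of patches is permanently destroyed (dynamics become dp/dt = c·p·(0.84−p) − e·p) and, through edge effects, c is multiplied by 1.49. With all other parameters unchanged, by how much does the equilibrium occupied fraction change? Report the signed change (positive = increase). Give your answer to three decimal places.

0.133

Observed p* = 34/312 = 0.10897.
Balance c(1−p*) = e gives c = e/(1 − 0.10897) = 1.15/0.89103 = 1.29064.
New p* = 0.84 − e/c = 0.84 − 1.15000/1.92305 = 0.24199.
Δp* = 0.24199 − 0.10897 = +0.13302.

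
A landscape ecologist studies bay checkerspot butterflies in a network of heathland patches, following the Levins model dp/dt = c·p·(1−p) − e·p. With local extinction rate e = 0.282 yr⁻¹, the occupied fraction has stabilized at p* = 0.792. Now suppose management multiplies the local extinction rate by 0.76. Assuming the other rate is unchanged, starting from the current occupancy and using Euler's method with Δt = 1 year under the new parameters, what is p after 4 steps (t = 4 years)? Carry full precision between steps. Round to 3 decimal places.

Balance c(1−p*) = e gives c = e/(1 − 0.79200) = 0.282/0.20800 = 1.35577.
Starting from p₀ = 0.79200; update p ← p + (dp/dt)·Δt with the new parameters.
p: 0.79200 → 0.84560  (Δp = +0.05360)
p: 0.84560 → 0.84138  (Δp = -0.00422)
p: 0.84138 → 0.84200  (Δp = +0.00062)
p: 0.84200 → 0.84191  (Δp = -0.00009)

0.842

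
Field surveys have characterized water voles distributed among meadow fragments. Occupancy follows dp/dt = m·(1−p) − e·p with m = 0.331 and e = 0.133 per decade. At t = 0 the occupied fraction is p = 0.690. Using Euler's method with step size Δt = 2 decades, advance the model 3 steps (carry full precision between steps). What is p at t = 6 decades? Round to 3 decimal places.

0.713

Update rule: p ← p + [m·(1−p) − e·p]·Δt with Δt = 2.
  1  |  dp/dt·Δt = +0.021680  |  p_1 = 0.711680
  2  |  dp/dt·Δt = +0.001561  |  p_2 = 0.713241
  3  |  dp/dt·Δt = +0.000112  |  p_3 = 0.713353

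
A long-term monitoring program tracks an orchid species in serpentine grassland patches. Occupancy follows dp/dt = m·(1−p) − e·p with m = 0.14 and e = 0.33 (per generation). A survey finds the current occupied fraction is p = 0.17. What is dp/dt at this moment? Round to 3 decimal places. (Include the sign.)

0.060

Colonization term: m·(1−p) = 0.14×0.8300 = 0.11620.
Extinction term: e·p = 0.05610.
dp/dt = 0.11620 − 0.05610 = 0.06010.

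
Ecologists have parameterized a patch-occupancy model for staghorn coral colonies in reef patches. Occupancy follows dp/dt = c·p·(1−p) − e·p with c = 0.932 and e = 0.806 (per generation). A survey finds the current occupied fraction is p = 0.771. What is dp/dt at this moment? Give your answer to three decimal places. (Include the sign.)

Colonization term: c·p·(1−p) = 0.932×0.771×0.2290 = 0.16455.
Extinction term: e·p = 0.62143.
dp/dt = 0.16455 − 0.62143 = -0.45687.

-0.457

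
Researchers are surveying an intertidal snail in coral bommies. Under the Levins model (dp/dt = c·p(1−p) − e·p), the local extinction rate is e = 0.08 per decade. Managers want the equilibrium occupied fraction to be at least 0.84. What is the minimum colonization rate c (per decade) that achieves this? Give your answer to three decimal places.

0.500

p* = 1 − e/c ≥ 0.84 requires e/c ≤ 0.1600, i.e. c ≥ e/0.1600.
c_min = 0.08/0.1600 = 0.5000.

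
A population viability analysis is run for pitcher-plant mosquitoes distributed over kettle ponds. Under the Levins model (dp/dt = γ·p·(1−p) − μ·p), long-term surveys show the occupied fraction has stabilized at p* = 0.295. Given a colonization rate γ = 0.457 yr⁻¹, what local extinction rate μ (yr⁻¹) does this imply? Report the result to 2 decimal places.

At equilibrium γ(1−p*) = μ.
μ = 0.457 × (1 − 0.295) = 0.457 × 0.7050 = 0.3222.

0.32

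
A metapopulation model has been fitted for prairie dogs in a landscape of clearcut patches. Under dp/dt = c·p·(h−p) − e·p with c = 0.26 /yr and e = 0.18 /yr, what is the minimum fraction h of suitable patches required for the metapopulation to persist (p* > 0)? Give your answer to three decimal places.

0.692

p* = h − e/c is positive only when h > e/c.
h_min = e/c = 0.18/0.26 = 0.6923.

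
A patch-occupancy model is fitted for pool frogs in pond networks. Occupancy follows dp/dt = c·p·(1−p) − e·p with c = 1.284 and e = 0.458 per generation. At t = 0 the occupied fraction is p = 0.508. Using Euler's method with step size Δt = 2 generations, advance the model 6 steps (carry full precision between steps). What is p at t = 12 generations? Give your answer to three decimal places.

0.638

Update rule: p ← p + [c·p·(1−p) − e·p]·Δt with Δt = 2.
step 1: Δp = +0.17651, p = 0.68451
step 2: Δp = -0.07243, p = 0.61208
step 3: Δp = +0.04908, p = 0.66116
step 4: Δp = -0.03032, p = 0.63084
step 5: Δp = +0.02019, p = 0.65103
step 6: Δp = -0.01292, p = 0.63811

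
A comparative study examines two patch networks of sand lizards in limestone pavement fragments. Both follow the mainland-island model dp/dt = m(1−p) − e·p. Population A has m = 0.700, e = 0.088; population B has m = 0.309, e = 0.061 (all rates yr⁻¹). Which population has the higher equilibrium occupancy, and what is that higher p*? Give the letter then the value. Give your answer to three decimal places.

A, 0.888

A: p*_A = m/(m+e) = 0.700/0.7880 = 0.8883.
B: p*_B = 0.309/0.3700 = 0.8351.
A is higher at 0.8883.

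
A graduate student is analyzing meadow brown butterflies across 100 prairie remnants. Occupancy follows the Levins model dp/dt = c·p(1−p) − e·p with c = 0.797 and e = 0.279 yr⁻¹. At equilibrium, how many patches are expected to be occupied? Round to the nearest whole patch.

p* = 1 − e/c = 1 − 0.279/0.797 = 0.6499.
Expected occupied patches = N × p* = 100 × 0.6499 = 64.99 ≈ 65.

65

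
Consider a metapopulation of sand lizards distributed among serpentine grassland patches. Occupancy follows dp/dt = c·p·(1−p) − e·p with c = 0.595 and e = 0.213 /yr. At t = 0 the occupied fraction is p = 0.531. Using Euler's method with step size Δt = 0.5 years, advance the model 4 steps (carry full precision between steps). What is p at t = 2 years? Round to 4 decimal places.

0.5881

Update rule: p ← p + [c·p·(1−p) − e·p]·Δt with Δt = 0.5.
t = 0.5: p = 0.53100 + (+0.01754) = 0.54854
t = 1: p = 0.54854 + (+0.01525) = 0.56379
t = 1.5: p = 0.56379 + (+0.01312) = 0.57691
t = 2: p = 0.57691 + (+0.01117) = 0.58809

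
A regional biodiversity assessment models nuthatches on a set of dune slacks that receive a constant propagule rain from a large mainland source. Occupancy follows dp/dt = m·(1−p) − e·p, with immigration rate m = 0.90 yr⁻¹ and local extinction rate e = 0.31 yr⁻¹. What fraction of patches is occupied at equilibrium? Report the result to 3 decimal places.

At equilibrium the propagule rain into empty patches balances local extinction: m(1−p*) = e·p*.
p* = m/(m+e) = 0.90/(0.90+0.31) = 0.90/1.2100 = 0.7438.

0.744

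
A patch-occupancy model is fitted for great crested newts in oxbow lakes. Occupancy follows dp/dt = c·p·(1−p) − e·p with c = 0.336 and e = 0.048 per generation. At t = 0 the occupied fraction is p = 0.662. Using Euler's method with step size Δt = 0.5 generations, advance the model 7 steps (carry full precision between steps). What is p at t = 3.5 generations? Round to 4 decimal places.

Update rule: p ← p + [c·p·(1−p) − e·p]·Δt with Δt = 0.5.
  1  |  dp/dt·Δt = +0.021703  |  p_1 = 0.683703
  2  |  dp/dt·Δt = +0.019922  |  p_2 = 0.703625
  3  |  dp/dt·Δt = +0.018147  |  p_3 = 0.721772
  4  |  dp/dt·Δt = +0.016415  |  p_4 = 0.738187
  5  |  dp/dt·Δt = +0.014752  |  p_5 = 0.752939
  6  |  dp/dt·Δt = +0.013181  |  p_6 = 0.766120
  7  |  dp/dt·Δt = +0.011715  |  p_7 = 0.777836

0.7778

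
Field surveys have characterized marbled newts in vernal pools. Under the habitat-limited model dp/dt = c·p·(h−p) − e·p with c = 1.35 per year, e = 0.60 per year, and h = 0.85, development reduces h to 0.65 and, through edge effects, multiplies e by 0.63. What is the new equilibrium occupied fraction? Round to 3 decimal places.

0.370

Before: p* = h − e/c = 0.85 − 0.60/1.35 = 0.85 − 0.4444 = 0.4056.
After: c = 1.35, e = 0.378, h = 0.65; p* = 0.65 − 0.378/1.35 = 0.3700.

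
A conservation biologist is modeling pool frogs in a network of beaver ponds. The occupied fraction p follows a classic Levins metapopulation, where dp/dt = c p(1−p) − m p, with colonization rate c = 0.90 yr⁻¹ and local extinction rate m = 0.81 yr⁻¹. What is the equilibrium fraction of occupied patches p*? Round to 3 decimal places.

0.100

Setting dp/dt = 0 and dividing through by p* gives c·(1−p*) = m.
So p* = 1 − m/c = 1 − 0.81/0.90 = 1 − 0.9000 = 0.1000.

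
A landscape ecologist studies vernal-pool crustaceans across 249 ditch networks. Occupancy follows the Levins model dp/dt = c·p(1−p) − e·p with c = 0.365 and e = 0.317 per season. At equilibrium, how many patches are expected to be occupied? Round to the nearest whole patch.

p* = 1 − e/c = 1 − 0.317/0.365 = 0.1315.
Expected occupied patches = N × p* = 249 × 0.1315 = 32.75 ≈ 33.

33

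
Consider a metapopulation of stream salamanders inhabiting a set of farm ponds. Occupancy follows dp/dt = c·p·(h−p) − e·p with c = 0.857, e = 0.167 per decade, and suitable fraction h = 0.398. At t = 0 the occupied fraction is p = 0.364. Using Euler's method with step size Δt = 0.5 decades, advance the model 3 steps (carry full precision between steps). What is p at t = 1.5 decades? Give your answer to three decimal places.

0.303

Update rule: p ← p + [c·p·(h−p) − e·p]·Δt with Δt = 0.5.
p: 0.36400 → 0.33891  (Δp = -0.02509)
p: 0.33891 → 0.31919  (Δp = -0.01972)
p: 0.31919 → 0.30332  (Δp = -0.01587)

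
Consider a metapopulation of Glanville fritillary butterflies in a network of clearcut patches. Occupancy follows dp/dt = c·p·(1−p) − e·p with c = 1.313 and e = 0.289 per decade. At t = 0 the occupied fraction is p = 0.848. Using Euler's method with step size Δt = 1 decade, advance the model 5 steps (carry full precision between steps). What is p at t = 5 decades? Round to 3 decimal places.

0.780

Update rule: p ← p + [c·p·(1−p) − e·p]·Δt with Δt = 1.
t = 1: p = 0.84800 + (-0.07583) = 0.77217
t = 2: p = 0.77217 + (+0.00783) = 0.78000
t = 3: p = 0.78000 + (-0.00011) = 0.77989
t = 4: p = 0.77989 + (+0.00000) = 0.77989
t = 5: p = 0.77989 + (-0.00000) = 0.77989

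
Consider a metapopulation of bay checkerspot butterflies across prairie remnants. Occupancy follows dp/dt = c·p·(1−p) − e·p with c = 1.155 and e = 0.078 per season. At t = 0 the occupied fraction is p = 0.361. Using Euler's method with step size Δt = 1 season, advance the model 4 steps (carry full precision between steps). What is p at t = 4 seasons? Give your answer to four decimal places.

0.9328

Update rule: p ← p + [c·p·(1−p) − e·p]·Δt with Δt = 1.
t = 1: p = 0.36100 + (+0.23828) = 0.59928
t = 2: p = 0.59928 + (+0.23062) = 0.82990
t = 3: p = 0.82990 + (+0.09832) = 0.92821
t = 4: p = 0.92821 + (+0.00456) = 0.93277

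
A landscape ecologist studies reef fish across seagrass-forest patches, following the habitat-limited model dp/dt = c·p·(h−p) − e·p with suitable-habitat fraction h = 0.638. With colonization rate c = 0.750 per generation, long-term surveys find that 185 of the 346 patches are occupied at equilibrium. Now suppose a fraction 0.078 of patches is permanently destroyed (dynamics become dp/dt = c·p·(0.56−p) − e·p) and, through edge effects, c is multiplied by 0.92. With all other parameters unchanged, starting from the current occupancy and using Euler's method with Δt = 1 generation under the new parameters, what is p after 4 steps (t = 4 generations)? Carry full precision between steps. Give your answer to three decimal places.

0.464

Observed p* = 185/346 = 0.53468.
Balance c(h−p*) = e gives e = 0.750×(0.638 − 0.53468) = 0.07749.
Starting from p₀ = 0.53468; update p ← p + (dp/dt)·Δt with the new parameters.
t = 1: p = 0.53468 + (-0.03209) = 0.50259
t = 2: p = 0.50259 + (-0.01904) = 0.48355
t = 3: p = 0.48355 + (-0.01196) = 0.47159
t = 4: p = 0.47159 + (-0.00777) = 0.46382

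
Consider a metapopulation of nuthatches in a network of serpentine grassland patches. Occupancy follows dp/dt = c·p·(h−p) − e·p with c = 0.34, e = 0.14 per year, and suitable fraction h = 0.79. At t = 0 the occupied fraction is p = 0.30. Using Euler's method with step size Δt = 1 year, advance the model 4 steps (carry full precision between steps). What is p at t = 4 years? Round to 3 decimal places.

0.328

Update rule: p ← p + [c·p·(h−p) − e·p]·Δt with Δt = 1.
p: 0.30000 → 0.30798  (Δp = +0.00798)
p: 0.30798 → 0.31534  (Δp = +0.00736)
p: 0.31534 → 0.32208  (Δp = +0.00674)
p: 0.32208 → 0.32823  (Δp = +0.00615)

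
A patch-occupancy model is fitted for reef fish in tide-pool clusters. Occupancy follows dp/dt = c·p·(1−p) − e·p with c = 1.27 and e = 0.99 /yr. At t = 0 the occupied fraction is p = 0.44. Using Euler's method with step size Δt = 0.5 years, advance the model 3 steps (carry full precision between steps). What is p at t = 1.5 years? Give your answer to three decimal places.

0.315

Update rule: p ← p + [c·p·(1−p) − e·p]·Δt with Δt = 0.5.
  1  |  dp/dt·Δt = -0.061336  |  p_1 = 0.378664
  2  |  dp/dt·Δt = -0.038037  |  p_2 = 0.340627
  3  |  dp/dt·Δt = -0.025989  |  p_3 = 0.314637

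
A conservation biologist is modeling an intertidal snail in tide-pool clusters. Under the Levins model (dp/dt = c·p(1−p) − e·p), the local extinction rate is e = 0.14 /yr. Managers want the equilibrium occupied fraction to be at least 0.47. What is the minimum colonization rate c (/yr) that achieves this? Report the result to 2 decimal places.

0.26

p* = 1 − e/c ≥ 0.47 requires e/c ≤ 0.5300, i.e. c ≥ e/0.5300.
c_min = 0.14/0.5300 = 0.2642.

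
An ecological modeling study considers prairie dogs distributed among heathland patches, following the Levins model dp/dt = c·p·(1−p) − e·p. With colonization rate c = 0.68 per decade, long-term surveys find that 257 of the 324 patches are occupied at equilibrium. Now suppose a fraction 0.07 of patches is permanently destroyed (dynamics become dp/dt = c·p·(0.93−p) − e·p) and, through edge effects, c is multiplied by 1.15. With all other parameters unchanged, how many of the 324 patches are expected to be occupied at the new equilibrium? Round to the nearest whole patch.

Observed p* = 257/324 = 0.79321.
Balance c(1−p*) = e gives e = 0.68×(1 − 0.79321) = 0.14062.
New p* = 0.93 − e/c = 0.93 − 0.14062/0.78200 = 0.75018.
Expected occupied = 324 × 0.75018 = 243.06 ≈ 243.

243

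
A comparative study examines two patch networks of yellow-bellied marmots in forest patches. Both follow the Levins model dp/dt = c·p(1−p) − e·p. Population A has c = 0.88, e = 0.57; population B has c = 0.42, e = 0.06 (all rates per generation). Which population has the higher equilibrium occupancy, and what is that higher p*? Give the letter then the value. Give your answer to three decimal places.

A: p*_A = 1 − 0.57/0.88 = 0.3523.
B: p*_B = 1 − 0.06/0.42 = 0.8571.
B is higher at 0.8571.

B, 0.857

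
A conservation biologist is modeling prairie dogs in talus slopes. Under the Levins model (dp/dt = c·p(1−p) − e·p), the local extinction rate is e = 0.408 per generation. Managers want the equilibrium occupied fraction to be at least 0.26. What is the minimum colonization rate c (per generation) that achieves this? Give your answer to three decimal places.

0.551

p* = 1 − e/c ≥ 0.26 requires e/c ≤ 0.7400, i.e. c ≥ e/0.7400.
c_min = 0.408/0.7400 = 0.5514.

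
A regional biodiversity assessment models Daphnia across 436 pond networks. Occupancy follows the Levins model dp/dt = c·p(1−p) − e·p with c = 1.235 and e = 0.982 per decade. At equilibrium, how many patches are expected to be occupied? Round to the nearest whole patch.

89

p* = 1 − e/c = 1 − 0.982/1.235 = 0.2049.
Expected occupied patches = N × p* = 436 × 0.2049 = 89.32 ≈ 89.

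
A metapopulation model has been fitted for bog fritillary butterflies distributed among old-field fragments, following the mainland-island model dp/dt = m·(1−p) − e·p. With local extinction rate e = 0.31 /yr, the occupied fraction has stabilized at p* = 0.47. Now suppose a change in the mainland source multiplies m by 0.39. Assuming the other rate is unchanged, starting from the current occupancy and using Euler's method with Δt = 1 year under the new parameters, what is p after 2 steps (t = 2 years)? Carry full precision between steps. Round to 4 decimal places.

Balance m(1−p*) = e·p* gives m = e·p*/(1−p*) = 0.31×0.47000/0.53000 = 0.27491.
Starting from p₀ = 0.47000; update p ← p + (dp/dt)·Δt with the new parameters.
t = 1: p = 0.47000 + (-0.08888) = 0.38112
t = 2: p = 0.38112 + (-0.05180) = 0.32933

0.3293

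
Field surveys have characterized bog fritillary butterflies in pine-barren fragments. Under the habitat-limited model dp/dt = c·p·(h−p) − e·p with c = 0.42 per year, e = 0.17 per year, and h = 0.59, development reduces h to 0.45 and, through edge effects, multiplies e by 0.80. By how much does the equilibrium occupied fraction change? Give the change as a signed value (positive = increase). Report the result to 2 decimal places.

Before: p* = h − e/c = 0.59 − 0.17/0.42 = 0.59 − 0.4048 = 0.1852.
After: c = 0.42, e = 0.136, h = 0.45; p* = 0.45 − 0.136/0.42 = 0.1262.
Δp* = 0.1262 − 0.1852 = -0.0590.

-0.06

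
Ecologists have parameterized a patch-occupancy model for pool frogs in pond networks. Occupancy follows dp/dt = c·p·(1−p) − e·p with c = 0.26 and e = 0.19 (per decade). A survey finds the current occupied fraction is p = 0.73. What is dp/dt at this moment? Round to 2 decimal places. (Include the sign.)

Colonization term: c·p·(1−p) = 0.26×0.73×0.2700 = 0.05125.
Extinction term: e·p = 0.13870.
dp/dt = 0.05125 − 0.13870 = -0.08745.

-0.09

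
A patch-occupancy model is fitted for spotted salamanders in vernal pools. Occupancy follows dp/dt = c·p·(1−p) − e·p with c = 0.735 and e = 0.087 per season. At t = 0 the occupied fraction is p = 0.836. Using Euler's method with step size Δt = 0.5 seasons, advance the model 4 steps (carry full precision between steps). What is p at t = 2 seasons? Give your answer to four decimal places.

0.8715

Update rule: p ← p + [c·p·(1−p) − e·p]·Δt with Δt = 0.5.
step 1: Δp = +0.01402, p = 0.85002
step 2: Δp = +0.00988, p = 0.85990
step 3: Δp = +0.00687, p = 0.86676
step 4: Δp = +0.00474, p = 0.87150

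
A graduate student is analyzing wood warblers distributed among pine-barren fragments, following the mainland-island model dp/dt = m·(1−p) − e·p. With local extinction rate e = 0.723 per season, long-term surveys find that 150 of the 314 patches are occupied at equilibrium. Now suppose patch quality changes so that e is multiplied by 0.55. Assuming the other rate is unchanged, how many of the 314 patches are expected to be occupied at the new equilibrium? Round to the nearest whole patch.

Observed p* = 150/314 = 0.47771.
Balance m(1−p*) = e·p* gives m = e·p*/(1−p*) = 0.723×0.47771/0.52229 = 0.66129.
New p* = m/(m+e) = 0.66129/(0.66129+0.39765) = 0.62448.
Expected occupied = 314 × 0.62448 = 196.09 ≈ 196.

196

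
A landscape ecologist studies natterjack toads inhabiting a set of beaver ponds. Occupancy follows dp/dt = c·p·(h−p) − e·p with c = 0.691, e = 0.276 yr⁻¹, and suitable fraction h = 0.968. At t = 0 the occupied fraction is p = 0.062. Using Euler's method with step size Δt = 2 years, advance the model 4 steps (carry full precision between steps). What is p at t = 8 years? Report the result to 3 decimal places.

Update rule: p ← p + [c·p·(h−p) − e·p]·Δt with Δt = 2.
t = 2: p = 0.06200 + (+0.04341) = 0.10541
t = 4: p = 0.10541 + (+0.06747) = 0.17288
t = 6: p = 0.17288 + (+0.09454) = 0.26742
t = 8: p = 0.26742 + (+0.11130) = 0.37872

0.379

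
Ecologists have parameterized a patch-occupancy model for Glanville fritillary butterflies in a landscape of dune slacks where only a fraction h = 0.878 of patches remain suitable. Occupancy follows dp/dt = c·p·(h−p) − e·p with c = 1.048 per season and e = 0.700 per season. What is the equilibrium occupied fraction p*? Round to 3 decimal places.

0.210

Setting dp/dt = 0 and dividing by p* gives c·(h−p*) = e.
So p* = h − e/c = 0.878 − 0.700/1.048 = 0.878 − 0.6679 = 0.2101.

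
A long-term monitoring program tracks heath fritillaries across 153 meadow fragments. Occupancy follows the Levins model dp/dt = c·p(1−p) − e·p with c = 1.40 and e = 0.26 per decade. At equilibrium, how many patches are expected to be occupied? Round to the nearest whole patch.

125

p* = 1 − e/c = 1 − 0.26/1.40 = 0.8143.
Expected occupied patches = N × p* = 153 × 0.8143 = 124.59 ≈ 125.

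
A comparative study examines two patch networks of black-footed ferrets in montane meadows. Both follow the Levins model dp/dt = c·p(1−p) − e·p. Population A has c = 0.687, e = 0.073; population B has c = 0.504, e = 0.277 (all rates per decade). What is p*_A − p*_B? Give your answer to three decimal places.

A: p*_A = 1 − 0.073/0.687 = 0.8937.
B: p*_B = 1 − 0.277/0.504 = 0.4504.
p*_A − p*_B = 0.8937 − 0.4504 = 0.4433.

0.443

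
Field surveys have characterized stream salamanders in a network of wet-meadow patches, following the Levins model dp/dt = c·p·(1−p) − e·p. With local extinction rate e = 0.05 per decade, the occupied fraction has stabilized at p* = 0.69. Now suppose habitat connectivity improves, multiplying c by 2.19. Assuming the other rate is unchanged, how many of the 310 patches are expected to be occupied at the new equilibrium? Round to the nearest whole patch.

Balance c(1−p*) = e gives c = e/(1 − 0.69000) = 0.05/0.31000 = 0.16129.
New p* = 1 − e/c = 1 − 0.05000/0.35323 = 0.85845.
Expected occupied = 310 × 0.85845 = 266.12 ≈ 266.

266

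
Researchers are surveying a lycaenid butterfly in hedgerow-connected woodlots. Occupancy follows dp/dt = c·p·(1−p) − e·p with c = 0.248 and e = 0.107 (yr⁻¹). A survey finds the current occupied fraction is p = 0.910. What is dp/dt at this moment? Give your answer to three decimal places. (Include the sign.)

Colonization term: c·p·(1−p) = 0.248×0.910×0.0900 = 0.02031.
Extinction term: e·p = 0.09737.
dp/dt = 0.02031 − 0.09737 = -0.07706.

-0.077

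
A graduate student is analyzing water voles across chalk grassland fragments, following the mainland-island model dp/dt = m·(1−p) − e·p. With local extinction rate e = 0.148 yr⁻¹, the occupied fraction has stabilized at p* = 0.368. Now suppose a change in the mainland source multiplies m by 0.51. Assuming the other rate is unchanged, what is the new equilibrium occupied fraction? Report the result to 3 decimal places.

Balance m(1−p*) = e·p* gives m = e·p*/(1−p*) = 0.148×0.36800/0.63200 = 0.08618.
New p* = m/(m+e) = 0.04395/(0.04395+0.14800) = 0.22897.

0.229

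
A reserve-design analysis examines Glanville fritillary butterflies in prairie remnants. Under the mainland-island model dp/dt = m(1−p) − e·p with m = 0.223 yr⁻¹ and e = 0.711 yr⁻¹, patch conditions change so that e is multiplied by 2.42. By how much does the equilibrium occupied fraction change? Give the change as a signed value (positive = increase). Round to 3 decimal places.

Before: p* = 0.223/(0.223+0.711) = 0.2388.
After: m = 0.223, e = 1.72062; p* = 0.223/1.9436 = 0.1147.
Δp* = 0.1147 − 0.2388 = -0.1240.

-0.124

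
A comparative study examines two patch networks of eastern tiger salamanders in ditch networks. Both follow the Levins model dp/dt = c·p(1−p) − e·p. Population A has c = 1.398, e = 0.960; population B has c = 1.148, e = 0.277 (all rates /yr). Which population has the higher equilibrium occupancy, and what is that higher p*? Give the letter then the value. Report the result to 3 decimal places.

B, 0.759

A: p*_A = 1 − 0.960/1.398 = 0.3133.
B: p*_B = 1 − 0.277/1.148 = 0.7587.
B is higher at 0.7587.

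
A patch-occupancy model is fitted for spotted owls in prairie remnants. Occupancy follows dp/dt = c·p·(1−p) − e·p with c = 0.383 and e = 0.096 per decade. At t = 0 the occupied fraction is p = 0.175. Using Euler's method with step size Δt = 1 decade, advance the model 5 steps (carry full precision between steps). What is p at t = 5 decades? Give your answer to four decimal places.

Update rule: p ← p + [c·p·(1−p) − e·p]·Δt with Δt = 1.
p: 0.17500 → 0.21350  (Δp = +0.03850)
p: 0.21350 → 0.25731  (Δp = +0.04382)
p: 0.25731 → 0.30580  (Δp = +0.04849)
p: 0.30580 → 0.35775  (Δp = +0.05195)
p: 0.35775 → 0.41141  (Δp = +0.05366)

0.4114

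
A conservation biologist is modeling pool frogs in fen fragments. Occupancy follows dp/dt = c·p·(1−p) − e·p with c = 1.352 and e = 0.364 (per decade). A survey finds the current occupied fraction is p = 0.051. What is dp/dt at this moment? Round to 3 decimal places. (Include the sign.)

0.047

Colonization term: c·p·(1−p) = 1.352×0.051×0.9490 = 0.06544.
Extinction term: e·p = 0.01856.
dp/dt = 0.06544 − 0.01856 = 0.04687.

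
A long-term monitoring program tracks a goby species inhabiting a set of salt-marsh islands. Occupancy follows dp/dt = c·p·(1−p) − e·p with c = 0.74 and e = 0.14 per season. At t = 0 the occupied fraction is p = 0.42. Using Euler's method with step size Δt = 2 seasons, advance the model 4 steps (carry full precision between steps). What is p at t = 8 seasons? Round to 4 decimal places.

Update rule: p ← p + [c·p·(1−p) − e·p]·Δt with Δt = 2.
t = 2: p = 0.42000 + (+0.24293) = 0.66293
t = 4: p = 0.66293 + (+0.14509) = 0.80802
t = 6: p = 0.80802 + (+0.00334) = 0.81136
t = 8: p = 0.81136 + (-0.00066) = 0.81070

0.8107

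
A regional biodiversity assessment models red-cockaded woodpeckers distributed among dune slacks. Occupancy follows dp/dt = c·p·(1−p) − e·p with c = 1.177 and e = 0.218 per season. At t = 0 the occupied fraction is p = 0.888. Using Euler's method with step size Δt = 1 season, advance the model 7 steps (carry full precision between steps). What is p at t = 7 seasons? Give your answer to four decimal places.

Update rule: p ← p + [c·p·(1−p) − e·p]·Δt with Δt = 1.
  1  |  dp/dt·Δt = -0.076524  |  p_1 = 0.811476
  2  |  dp/dt·Δt = +0.003159  |  p_2 = 0.814635
  3  |  dp/dt·Δt = +0.000142  |  p_3 = 0.814777
  4  |  dp/dt·Δt = +0.000006  |  p_4 = 0.814783
  5  |  dp/dt·Δt = +0.000000  |  p_5 = 0.814783
  6  |  dp/dt·Δt = +0.000000  |  p_6 = 0.814783
  7  |  dp/dt·Δt = +0.000000  |  p_7 = 0.814783

0.8148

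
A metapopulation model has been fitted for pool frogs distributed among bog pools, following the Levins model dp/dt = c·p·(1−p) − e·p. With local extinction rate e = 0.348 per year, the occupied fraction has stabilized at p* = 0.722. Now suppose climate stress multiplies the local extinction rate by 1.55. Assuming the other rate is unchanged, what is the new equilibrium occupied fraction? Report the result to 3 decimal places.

Balance c(1−p*) = e gives c = e/(1 − 0.72200) = 0.348/0.27800 = 1.25180.
New p* = 1 − e/c = 1 − 0.53940/1.25180 = 0.56910.

0.569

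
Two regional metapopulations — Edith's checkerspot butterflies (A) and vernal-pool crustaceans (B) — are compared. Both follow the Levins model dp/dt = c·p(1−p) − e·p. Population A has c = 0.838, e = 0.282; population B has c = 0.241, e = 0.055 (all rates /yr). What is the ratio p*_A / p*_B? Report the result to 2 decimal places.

A: p*_A = 1 − 0.282/0.838 = 0.6635.
B: p*_B = 1 − 0.055/0.241 = 0.7718.
p*_A / p*_B = 0.6635/0.7718 = 0.8597.

0.86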